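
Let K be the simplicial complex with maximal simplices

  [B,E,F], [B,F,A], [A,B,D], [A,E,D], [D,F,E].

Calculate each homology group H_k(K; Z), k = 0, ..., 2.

H_0 = Z,  H_1 = Z,  H_2 = 0.

K has 5 vertices, 10 edges, 5 triangles.
rank ∂_0 = 0, rank ∂_1 = 4 ⇒ b_0 = 5 − 0 − 4 = 1; all invariant factors of ∂_1 are 1 so no torsion. So H_0 ≅ Z.
rank ∂_1 = 4, rank ∂_2 = 5 ⇒ b_1 = 10 − 4 − 5 = 1; all invariant factors of ∂_2 are 1 so no torsion. So H_1 ≅ Z.
rank ∂_2 = 5, rank ∂_3 = 0 ⇒ b_2 = 5 − 5 − 0 = 0. So H_2 ≅ 0.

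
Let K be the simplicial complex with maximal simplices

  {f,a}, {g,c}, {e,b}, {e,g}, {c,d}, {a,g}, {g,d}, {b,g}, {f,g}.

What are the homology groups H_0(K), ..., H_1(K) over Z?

H_0 ≅ Z,  H_1 ≅ Z^3.

Fix the vertex order a < b < c < d < e < f < g and write every simplex with vertices in increasing order. Then dim K = 1 and the simplices of K are:

  0-simplices (7): a, b, c, d, e, f, g
  1-simplices (9): af, ag, be, bg, cd, cg, dg, eg, fg

so the chain groups are C_0 ≅ Z^7, C_1 ≅ Z^9.

Boundary ∂_1: C_1 → C_0 maps an edge to its endpoints' difference, ∂[p,q] = q − p.
This gives a 7×9 integer matrix of rank 6; reducing to Smith normal form yields diagonal entries (1,1,1,1,1,1).

Reading off H_k = ker ∂_k / im ∂_{k+1}:

  H_0: rank C_0 − rank ∂_1 = 7 − 6 = 1, and the invariant factors of ∂_1 are all 1, so H_0 ≅ Z.
  H_1: rank ker ∂_1 − rank ∂_2 = (9 − 6) − 0 = 3, and there is no ∂_2, so H_1 ≅ Z^3.

As a check, the Euler characteristic is 7 − 9 = -2, which agrees with 1 − 3 = -2.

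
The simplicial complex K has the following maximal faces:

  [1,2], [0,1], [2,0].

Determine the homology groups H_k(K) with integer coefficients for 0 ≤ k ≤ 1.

H_0 ≅ Z,  H_1 ≅ Z.

K has 3 vertices, 3 edges.
rank ∂_0 = 0, rank ∂_1 = 2 ⇒ b_0 = 3 − 0 − 2 = 1; all invariant factors of ∂_1 are 1 so no torsion. So H_0 = Z.
rank ∂_1 = 2, rank ∂_2 = 0 ⇒ b_1 = 3 − 2 − 0 = 1. So H_1 = Z.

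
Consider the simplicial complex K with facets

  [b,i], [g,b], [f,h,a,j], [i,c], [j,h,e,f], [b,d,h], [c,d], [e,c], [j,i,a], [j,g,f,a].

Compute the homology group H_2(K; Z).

Order the vertices as a < b < c < d < e < f < g < h < i < j. Listing each simplex with vertices in this order, K has dimension 3 with simplices:

  0-simplices (10): a, b, c, d, e, f, g, h, i, j
  1-simplices (22): af, ag, ah, ai, aj, bd, bg, bh, bi, cd, ce, ci, dh, ef, eh, ej, fg, fh, fj, gj, hj, ij
  2-simplices (12): afg, afh, afj, agj, ahj, aij, bdh, efh, efj, ehj, fgj, fhj
  3-simplices (3): afgj, afhj, efhj

so the chain groups are C_0 ≅ Z^10, C_1 ≅ Z^22, C_2 ≅ Z^12, C_3 ≅ Z^3.

The boundary map ∂_1: C_1 → C_0 is given by ∂[p,q] = [q] − [p]. For instance
  ∂bg = g − b.
As a 10×22 matrix over Z this has rank 9, with invariant factors (1,1,1,1,1,1,1,1,1).

∂_2: C_2 → C_1 maps a triangle to the signed sum of its edges. For instance
  ∂ehj = hj − ej + eh,
  ∂efh = fh − eh + ef.
The 22×12 boundary matrix has rank 9 and Smith normal form diag(1,1,1,1,1,1,1,1,1).

Boundary ∂_3: C_3 → C_2 sends each 3-simplex σ to the alternating sum Σ_i (−1)^i (σ with its i-th vertex removed). For instance
  ∂afhj = fhj − ahj + afj − afh,
  ∂afgj = fgj − agj + afj − afg.
The 12×3 boundary matrix has rank 3 and Smith normal form diag(1,1,1).

From H_k ≅ ker(∂_k) / im(∂_{k+1}) we obtain:

  H_2: rank ker ∂_2 − rank ∂_3 = (12 − 9) − 3 = 0, and the invariant factors of ∂_3 are all 1, so H_2 ≅ 0.

H_2 = 0.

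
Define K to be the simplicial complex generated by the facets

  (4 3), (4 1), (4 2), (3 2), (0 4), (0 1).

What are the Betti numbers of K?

b_0 = 1, b_1 = 2.

We work with the vertex ordering 0 < 1 < 2 < 3 < 4. The simplices of K, each written with vertices in increasing order, are:

  0-simplices (5): [0], [1], [2], [3], [4]
  1-simplices (6): [0,1], [0,4], [1,4], [2,3], [2,4], [3,4]

so the chain groups are C_0 ≅ Z^5, C_1 ≅ Z^6.

The boundary map ∂_1: C_1 → C_0 maps an edge to its endpoints' difference, ∂[p,q] = q − p.
The 5×6 boundary matrix has rank 4 and Smith normal form diag(1,1,1,1).

From H_k ≅ ker(∂_k) / im(∂_{k+1}) we obtain:

  H_0: rank C_0 − rank ∂_1 = 5 − 4 = 1, and the invariant factors of ∂_1 are all 1, so H_0 = Z.
  H_1: rank ker ∂_1 − rank ∂_2 = (6 − 4) − 0 = 2, and there is no ∂_2, so H_1 = Z^2.

As a check, the Euler characteristic is 5 − 6 = -1, which agrees with 1 − 2 = -1.

Hence the Betti numbers are b_0 = 1, b_1 = 2.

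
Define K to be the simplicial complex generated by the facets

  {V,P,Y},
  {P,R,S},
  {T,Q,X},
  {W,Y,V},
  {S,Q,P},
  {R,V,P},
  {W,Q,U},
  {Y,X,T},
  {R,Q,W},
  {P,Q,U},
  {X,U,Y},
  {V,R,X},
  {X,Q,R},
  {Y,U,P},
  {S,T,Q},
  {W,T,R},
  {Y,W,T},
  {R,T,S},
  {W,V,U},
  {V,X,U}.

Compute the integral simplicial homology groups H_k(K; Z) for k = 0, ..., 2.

We work with the vertex ordering P < Q < R < S < T < U < V < W < X < Y. The simplices of K, each written with vertices in increasing order, are:

  0-simplices (10): P, Q, R, S, T, U, V, W, X, Y
  1-simplices (30): PQ, PR, PS, PU, PV, PY, QR, QS, QT, QU, QW, QX, RS, RT, RV, RW, RX, ST, TW, TX, TY, UV, UW, UX, UY, VW, VX, VY, WY, XY
  2-simplices (20): PQS, PQU, PRS, PRV, PUY, PVY, QRW, QRX, QST, QTX, QUW, RST, RTW, RVX, TWY, TXY, UVW, UVX, UXY, VWY

giving chain groups C_0 ≅ Z^10, C_1 ≅ Z^30, C_2 ≅ Z^20.

The boundary map ∂_1: C_1 → C_0 maps an edge to its endpoints' difference, ∂[p,q] = q − p. For instance
  ∂UV = V − U.
The resulting 10×30 matrix has rank 9, and its Smith normal form has invariant factors (1,1,1,1,1,1,1,1,1).

Boundary ∂_2: C_2 → C_1 sends each 2-simplex [p,q,r] to [q,r] − [p,r] + [p,q]. For instance
  ∂TXY = XY − TY + TX,
  ∂PQS = QS − PS + PQ.
This gives a 30×20 integer matrix of rank 20; reducing to Smith normal form yields diagonal entries (1,1,1,1,1,1,1,1,1,1,1,1,1,1,1,1,1,1,1,2).

Now H_k = ker ∂_k / im ∂_{k+1}, so:

  H_0: rank C_0 − rank ∂_1 = 10 − 9 = 1, and the invariant factors of ∂_1 are all 1, so H_0 ≅ Z.
  H_1: rank ker ∂_1 − rank ∂_2 = (30 − 9) − 20 = 1, and ∂_2 has invariant factor 2 > 1, so H_1 ≅ Z ⊕ Z/2Z.
  H_2: rank ker ∂_2 − rank ∂_3 = (20 − 20) − 0 = 0, and there is no ∂_3, so H_2 ≅ 0.

H_0 ≅ Z,  H_1 ≅ Z ⊕ Z/2Z,  H_2 = 0.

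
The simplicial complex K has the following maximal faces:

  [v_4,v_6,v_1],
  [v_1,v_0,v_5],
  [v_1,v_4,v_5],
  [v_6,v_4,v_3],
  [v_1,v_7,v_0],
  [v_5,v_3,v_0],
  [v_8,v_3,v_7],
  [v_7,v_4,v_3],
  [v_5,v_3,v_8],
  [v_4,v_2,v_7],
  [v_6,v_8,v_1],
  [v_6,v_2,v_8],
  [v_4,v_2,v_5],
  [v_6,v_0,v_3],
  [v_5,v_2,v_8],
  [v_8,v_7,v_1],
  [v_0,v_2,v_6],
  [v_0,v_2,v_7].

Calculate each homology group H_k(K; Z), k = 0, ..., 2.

Order the vertices as v_0 < v_1 < v_2 < v_3 < v_4 < v_5 < v_6 < v_7 < v_8. Listing each simplex with vertices in this order, K has dimension 2 with simplices:

  0-simplices (9): [v_0], [v_1], [v_2], [v_3], [v_4], [v_5], [v_6], [v_7], [v_8]
  1-simplices (27): (27 of them)
  2-simplices (18): (18 of them)

giving chain groups C_0 ≅ Z^9, C_1 ≅ Z^27, C_2 ≅ Z^18.

∂_1: C_1 → C_0 maps an edge to its endpoints' difference, ∂[p,q] = q − p. For instance
  ∂[v_0,v_6] = [v_6] − [v_0].
This gives a 9×27 integer matrix of rank 8; reducing to Smith normal form yields diagonal entries (1,1,1,1,1,1,1,1).

The boundary map ∂_2: C_2 → C_1 maps a triangle to the signed sum of its edges. For instance
  ∂[v_3,v_4,v_7] = [v_4,v_7] − [v_3,v_7] + [v_3,v_4],
  ∂[v_3,v_7,v_8] = [v_7,v_8] − [v_3,v_8] + [v_3,v_7].
As a 27×18 matrix over Z this has rank 17, with invariant factors (1,1,1,1,1,1,1,1,1,1,1,1,1,1,1,1,1).

Reading off H_k = ker ∂_k / im ∂_{k+1}:

  H_0: rank C_0 − rank ∂_1 = 9 − 8 = 1, and the invariant factors of ∂_1 are all 1, so H_0 = Z.
  H_1: rank ker ∂_1 − rank ∂_2 = (27 − 8) − 17 = 2, and the invariant factors of ∂_2 are all 1, so H_1 = Z^2.
  H_2: rank ker ∂_2 − rank ∂_3 = (18 − 17) − 0 = 1, and there is no ∂_3, so H_2 = Z.

H_0 = Z,  H_1 = Z^2,  H_2 = Z.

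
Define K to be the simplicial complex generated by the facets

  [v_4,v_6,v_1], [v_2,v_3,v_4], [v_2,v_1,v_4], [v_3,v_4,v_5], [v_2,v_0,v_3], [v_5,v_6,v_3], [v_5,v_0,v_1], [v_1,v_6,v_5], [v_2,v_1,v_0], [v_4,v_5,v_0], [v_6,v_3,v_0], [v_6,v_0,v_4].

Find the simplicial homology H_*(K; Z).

H_0 = Z,  H_1 = Z/2Z,  H_2 = 0.

Take the total order v_0 < v_1 < v_2 < v_3 < v_4 < v_5 < v_6 on the vertex set. Then K (dimension 2) consists of the simplices:

  0-simplices (7): [v_0], [v_1], [v_2], [v_3], [v_4], [v_5], [v_6]
  1-simplices (18): (18 of them)
  2-simplices (12): (12 of them)

giving chain groups C_0 ≅ Z^7, C_1 ≅ Z^18, C_2 ≅ Z^12.

∂_1: C_1 → C_0 is given by ∂[p,q] = [q] − [p]. For instance
  ∂[v_2,v_4] = [v_4] − [v_2].
The resulting 7×18 matrix has rank 6, and its Smith normal form has invariant factors (1,1,1,1,1,1).

Boundary ∂_2: C_2 → C_1 sends each 2-simplex [p,q,r] to [q,r] − [p,r] + [p,q]. For instance
  ∂[v_0,v_1,v_2] = [v_1,v_2] − [v_0,v_2] + [v_0,v_1],
  ∂[v_1,v_4,v_6] = [v_4,v_6] − [v_1,v_6] + [v_1,v_4].
The 18×12 boundary matrix has rank 12 and Smith normal form diag(1,1,1,1,1,1,1,1,1,1,1,2).

From H_k ≅ ker(∂_k) / im(∂_{k+1}) we obtain:

  H_0: rank C_0 − rank ∂_1 = 7 − 6 = 1, and the invariant factors of ∂_1 are all 1, so H_0 = Z.
  H_1: rank ker ∂_1 − rank ∂_2 = (18 − 6) − 12 = 0, and ∂_2 has invariant factor 2 > 1, so H_1 = Z/2Z.
  H_2: rank ker ∂_2 − rank ∂_3 = (12 − 12) − 0 = 0, and there is no ∂_3, so H_2 = 0.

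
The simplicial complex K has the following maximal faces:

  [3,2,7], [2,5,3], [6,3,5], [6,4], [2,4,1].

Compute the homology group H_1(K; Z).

H_1 ≅ Z.

We work with the vertex ordering 1 < 2 < 3 < 4 < 5 < 6 < 7. The simplices of K, each written with vertices in increasing order, are:

  0-simplices (7): [1], [2], [3], [4], [5], [6], [7]
  1-simplices (11): [1,2], [1,4], [2,3], [2,4], [2,5], [2,7], [3,5], [3,6], [3,7], [4,6], [5,6]
  2-simplices (4): [1,2,4], [2,3,5], [2,3,7], [3,5,6]

so the chain groups are C_0 ≅ Z^7, C_1 ≅ Z^11, C_2 ≅ Z^4.

Boundary ∂_1: C_1 → C_0 maps an edge to its endpoints' difference, ∂[p,q] = q − p.
As a 7×11 matrix over Z this has rank 6, with invariant factors (1,1,1,1,1,1).

The boundary map ∂_2: C_2 → C_1 acts by ∂[p,q,r] = [q,r] − [p,r] + [p,q]. For instance
  ∂[1,2,4] = [2,4] − [1,4] + [1,2],
  ∂[2,3,7] = [3,7] − [2,7] + [2,3].
The resulting 11×4 matrix has rank 4, and its Smith normal form has invariant factors (1,1,1,1).

From H_k ≅ ker(∂_k) / im(∂_{k+1}) we obtain:

  H_1: rank ker ∂_1 − rank ∂_2 = (11 − 6) − 4 = 1, and the invariant factors of ∂_2 are all 1, so H_1 ≅ Z.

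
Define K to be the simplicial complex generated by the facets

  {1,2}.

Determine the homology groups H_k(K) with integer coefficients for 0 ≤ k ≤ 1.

H_0 = Z,  H_1 = 0.

Order the vertices as 1 < 2. Listing each simplex with vertices in this order, K has dimension 1 with simplices:

  0-simplices (2): [1], [2]
  1-simplices (1): [1,2]

giving chain groups C_0 ≅ Z^2, C_1 ≅ Z^1.

Boundary ∂_1: C_1 → C_0 is given by ∂[p,q] = [q] − [p].
This gives a 2×1 integer matrix of rank 1; reducing to Smith normal form yields diagonal entries (1).

Now H_k = ker ∂_k / im ∂_{k+1}, so:

  H_0: rank C_0 − rank ∂_1 = 2 − 1 = 1, and the invariant factors of ∂_1 are all 1, so H_0 = Z.
  H_1: rank ker ∂_1 − rank ∂_2 = (1 − 1) − 0 = 0, and there is no ∂_2, so H_1 = 0.

(K is a triangulation of the 1-simplex.)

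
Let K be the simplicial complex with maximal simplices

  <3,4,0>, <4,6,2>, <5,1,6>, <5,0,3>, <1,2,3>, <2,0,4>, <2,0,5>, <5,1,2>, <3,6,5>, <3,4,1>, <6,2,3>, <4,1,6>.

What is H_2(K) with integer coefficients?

H_2 = 0.

Order the vertices as 0 < 1 < 2 < 3 < 4 < 5 < 6. Listing each simplex with vertices in this order, K has dimension 2 with simplices:

  0-simplices (7): [0], [1], [2], [3], [4], [5], [6]
  1-simplices (18): [0,2], [0,3], [0,4], [0,5], [1,2], [1,3], [1,4], [1,5], [1,6], [2,3], [2,4], [2,5], [2,6], [3,4], [3,5], [3,6], [4,6], [5,6]
  2-simplices (12): [0,2,4], [0,2,5], [0,3,4], [0,3,5], [1,2,3], [1,2,5], [1,3,4], [1,4,6], [1,5,6], [2,3,6], [2,4,6], [3,5,6]

so the chain groups are C_0 ≅ Z^7, C_1 ≅ Z^18, C_2 ≅ Z^12.

The boundary map ∂_1: C_1 → C_0 sends each edge [p,q] (with p < q) to q − p.
This gives a 7×18 integer matrix of rank 6; reducing to Smith normal form yields diagonal entries (1,1,1,1,1,1).

∂_2: C_2 → C_1 maps a triangle to the signed sum of its edges. For instance
  ∂[2,3,6] = [3,6] − [2,6] + [2,3],
  ∂[3,5,6] = [5,6] − [3,6] + [3,5].
As a 18×12 matrix over Z this has rank 12, with invariant factors (1,1,1,1,1,1,1,1,1,1,1,2).

Now H_k = ker ∂_k / im ∂_{k+1}, so:

  H_2: rank ker ∂_2 − rank ∂_3 = (12 − 12) − 0 = 0, and there is no ∂_3, so H_2 = 0.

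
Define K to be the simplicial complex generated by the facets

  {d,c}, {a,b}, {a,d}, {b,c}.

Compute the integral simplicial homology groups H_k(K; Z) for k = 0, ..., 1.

K has 4 vertices, 4 edges.
rank ∂_0 = 0, rank ∂_1 = 3 ⇒ b_0 = 4 − 0 − 3 = 1; all invariant factors of ∂_1 are 1 so no torsion. So H_0 = Z.
rank ∂_1 = 3, rank ∂_2 = 0 ⇒ b_1 = 4 − 3 − 0 = 1. So H_1 = Z.

H_0 ≅ Z,  H_1 ≅ Z.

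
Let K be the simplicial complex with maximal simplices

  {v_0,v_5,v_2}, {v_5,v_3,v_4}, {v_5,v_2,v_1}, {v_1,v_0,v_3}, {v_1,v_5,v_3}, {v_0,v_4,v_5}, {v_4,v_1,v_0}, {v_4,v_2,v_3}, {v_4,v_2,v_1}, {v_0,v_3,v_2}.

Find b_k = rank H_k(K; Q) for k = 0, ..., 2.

Fix the vertex order v_0 < v_1 < v_2 < v_3 < v_4 < v_5 and write every simplex with vertices in increasing order. Then dim K = 2 and the simplices of K are:

  0-simplices (6): [v_0], [v_1], [v_2], [v_3], [v_4], [v_5]
  1-simplices (15): (15 of them)
  2-simplices (10): [v_0,v_1,v_3], [v_0,v_1,v_4], [v_0,v_2,v_3], [v_0,v_2,v_5], [v_0,v_4,v_5], [v_1,v_2,v_4], [v_1,v_2,v_5], [v_1,v_3,v_5], [v_2,v_3,v_4], [v_3,v_4,v_5]

Hence C_0 ≅ Z^6, C_1 ≅ Z^15, C_2 ≅ Z^10.

Boundary ∂_1: C_1 → C_0 sends each edge [p,q] (with p < q) to q − p.
As a 6×15 matrix over Z this has rank 5, with invariant factors (1,1,1,1,1).

∂_2: C_2 → C_1 maps a triangle to the signed sum of its edges. For instance
  ∂[v_0,v_2,v_5] = [v_2,v_5] − [v_0,v_5] + [v_0,v_2],
  ∂[v_3,v_4,v_5] = [v_4,v_5] − [v_3,v_5] + [v_3,v_4].
As a 15×10 matrix over Z this has rank 10, with invariant factors (1,1,1,1,1,1,1,1,1,2).

From H_k ≅ ker(∂_k) / im(∂_{k+1}) we obtain:

  H_0: rank C_0 − rank ∂_1 = 6 − 5 = 1, and the invariant factors of ∂_1 are all 1, so H_0 = Z.
  H_1: rank ker ∂_1 − rank ∂_2 = (15 − 5) − 10 = 0, and ∂_2 has invariant factor 2 > 1, so H_1 = Z/2.
  H_2: rank ker ∂_2 − rank ∂_3 = (10 − 10) − 0 = 0, and there is no ∂_3, so H_2 = 0.

(K is a triangulation of the real projective plane RP^2.)

Hence the Betti numbers are b_0 = 1, b_1 = 0, b_2 = 0.

b_0 = 1, b_1 = 0, b_2 = 0.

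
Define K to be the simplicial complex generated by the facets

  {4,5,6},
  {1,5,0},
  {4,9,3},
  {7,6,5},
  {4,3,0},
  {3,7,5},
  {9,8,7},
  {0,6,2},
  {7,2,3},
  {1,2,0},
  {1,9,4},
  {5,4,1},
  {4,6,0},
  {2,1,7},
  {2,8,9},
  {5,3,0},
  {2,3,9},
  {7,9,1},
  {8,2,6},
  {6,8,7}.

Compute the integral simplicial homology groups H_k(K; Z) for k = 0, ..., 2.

Order the vertices as 0 < 1 < 2 < 3 < 4 < 5 < 6 < 7 < 8 < 9. Listing each simplex with vertices in this order, K has dimension 2 with simplices:

  0-simplices (10): [0], [1], [2], [3], [4], [5], [6], [7], [8], [9]
  1-simplices (30): (30 of them)
  2-simplices (20): (20 of them)

giving chain groups C_0 ≅ Z^10, C_1 ≅ Z^30, C_2 ≅ Z^20.

The boundary map ∂_1: C_1 → C_0 maps an edge to its endpoints' difference, ∂[p,q] = q − p. For instance
  ∂[0,3] = [3] − [0].
The resulting 10×30 matrix has rank 9, and its Smith normal form has invariant factors (1,1,1,1,1,1,1,1,1).

The boundary map ∂_2: C_2 → C_1 acts by ∂[p,q,r] = [q,r] − [p,r] + [p,q]. For instance
  ∂[6,7,8] = [7,8] − [6,8] + [6,7],
  ∂[5,6,7] = [6,7] − [5,7] + [5,6].
The resulting 30×20 matrix has rank 20, and its Smith normal form has invariant factors (1,1,1,1,1,1,1,1,1,1,1,1,1,1,1,1,1,1,1,2).

Reading off H_k = ker ∂_k / im ∂_{k+1}:

  H_0: rank C_0 − rank ∂_1 = 10 − 9 = 1, and the invariant factors of ∂_1 are all 1, so H_0 = Z.
  H_1: rank ker ∂_1 − rank ∂_2 = (30 − 9) − 20 = 1, and ∂_2 has invariant factor 2 > 1, so H_1 = Z ⊕ Z/2.
  H_2: rank ker ∂_2 − rank ∂_3 = (20 − 20) − 0 = 0, and there is no ∂_3, so H_2 = 0.

H_0 ≅ Z,  H_1 ≅ Z ⊕ Z/2,  H_2 = 0.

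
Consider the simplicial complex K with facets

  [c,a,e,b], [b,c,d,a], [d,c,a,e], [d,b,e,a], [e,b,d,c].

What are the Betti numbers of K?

b_0 = 1, b_1 = 0, b_2 = 0, b_3 = 1.

Take the total order a < b < c < d < e on the vertex set. Then K (dimension 3) consists of the simplices:

  0-simplices (5): a, b, c, d, e
  1-simplices (10): ab, ac, ad, ae, bc, bd, be, cd, ce, de
  2-simplices (10): abc, abd, abe, acd, ace, ade, bcd, bce, bde, cde
  3-simplices (5): abcd, abce, abde, acde, bcde

giving chain groups C_0 ≅ Z^5, C_1 ≅ Z^10, C_2 ≅ Z^10, C_3 ≅ Z^5.

Boundary ∂_1: C_1 → C_0 maps an edge to its endpoints' difference, ∂[p,q] = q − p. For instance
  ∂be = e − b.
As a 5×10 matrix over Z this has rank 4, with invariant factors (1,1,1,1).

The boundary map ∂_2: C_2 → C_1 acts by ∂[p,q,r] = [q,r] − [p,r] + [p,q]. For instance
  ∂ade = de − ae + ad,
  ∂abe = be − ae + ab.
The 10×10 boundary matrix has rank 6 and Smith normal form diag(1,1,1,1,1,1).

The boundary map ∂_3: C_3 → C_2 sends each 3-simplex σ to the alternating sum Σ_i (−1)^i (σ with its i-th vertex removed). For instance
  ∂acde = cde − ade + ace − acd,
  ∂abcd = bcd − acd + abd − abc.
This gives a 10×5 integer matrix of rank 4; reducing to Smith normal form yields diagonal entries (1,1,1,1).

Now H_k = ker ∂_k / im ∂_{k+1}, so:

  H_0: rank C_0 − rank ∂_1 = 5 − 4 = 1, and the invariant factors of ∂_1 are all 1, so H_0 ≅ Z.
  H_1: rank ker ∂_1 − rank ∂_2 = (10 − 4) − 6 = 0, and the invariant factors of ∂_2 are all 1, so H_1 ≅ 0.
  H_2: rank ker ∂_2 − rank ∂_3 = (10 − 6) − 4 = 0, and the invariant factors of ∂_3 are all 1, so H_2 ≅ 0.
  H_3: rank ker ∂_3 − rank ∂_4 = (5 − 4) − 0 = 1, and there is no ∂_4, so H_3 ≅ Z.

Hence the Betti numbers are b_0 = 1, b_1 = 0, b_2 = 0, b_3 = 1.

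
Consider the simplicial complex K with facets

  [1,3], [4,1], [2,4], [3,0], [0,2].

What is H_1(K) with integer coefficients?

Take the total order 0 < 1 < 2 < 3 < 4 on the vertex set. Then K (dimension 1) consists of the simplices:

  0-simplices (5): [0], [1], [2], [3], [4]
  1-simplices (5): [0,2], [0,3], [1,3], [1,4], [2,4]

giving chain groups C_0 ≅ Z^5, C_1 ≅ Z^5.

Boundary ∂_1: C_1 → C_0 sends each edge [p,q] (with p < q) to q − p. For instance
  ∂[1,3] = [3] − [1].
The 5×5 boundary matrix has rank 4 and Smith normal form diag(1,1,1,1).

Now H_k = ker ∂_k / im ∂_{k+1}, so:

  H_1: rank ker ∂_1 − rank ∂_2 = (5 − 4) − 0 = 1, and there is no ∂_2, so H_1 = Z.

(K is a triangulation of the circle S^1.)

H_1 ≅ Z.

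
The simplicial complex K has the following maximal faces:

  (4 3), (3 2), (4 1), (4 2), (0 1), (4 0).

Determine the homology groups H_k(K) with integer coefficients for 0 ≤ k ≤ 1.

H_0 ≅ Z,  H_1 ≅ Z^2.

Fix the vertex order 0 < 1 < 2 < 3 < 4 and write every simplex with vertices in increasing order. Then dim K = 1 and the simplices of K are:

  0-simplices (5): [0], [1], [2], [3], [4]
  1-simplices (6): [0,1], [0,4], [1,4], [2,3], [2,4], [3,4]

giving chain groups C_0 ≅ Z^5, C_1 ≅ Z^6.

The boundary map ∂_1: C_1 → C_0 maps an edge to its endpoints' difference, ∂[p,q] = q − p. For instance
  ∂[1,4] = [4] − [1].
As a 5×6 matrix over Z this has rank 4, with invariant factors (1,1,1,1).

Now H_k = ker ∂_k / im ∂_{k+1}, so:

  H_0: rank C_0 − rank ∂_1 = 5 − 4 = 1, and the invariant factors of ∂_1 are all 1, so H_0 ≅ Z.
  H_1: rank ker ∂_1 − rank ∂_2 = (6 − 4) − 0 = 2, and there is no ∂_2, so H_1 ≅ Z^2.

As a check, the Euler characteristic is 5 − 6 = -1, which agrees with 1 − 2 = -1.
(K is a triangulation of a wedge of 2 circles.)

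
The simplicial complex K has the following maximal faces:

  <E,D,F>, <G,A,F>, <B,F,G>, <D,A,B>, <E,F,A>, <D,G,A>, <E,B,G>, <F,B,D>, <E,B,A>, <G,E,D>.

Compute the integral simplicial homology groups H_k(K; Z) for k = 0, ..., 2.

H_0 = Z,  H_1 = Z/2,  H_2 = 0.

We work with the vertex ordering A < B < D < E < F < G. The simplices of K, each written with vertices in increasing order, are:

  0-simplices (6): A, B, D, E, F, G
  1-simplices (15): AB, AD, AE, AF, AG, BD, BE, BF, BG, DE, DF, DG, EF, EG, FG
  2-simplices (10): ABD, ABE, ADG, AEF, AFG, BDF, BEG, BFG, DEF, DEG

Hence C_0 ≅ Z^6, C_1 ≅ Z^15, C_2 ≅ Z^10.

The boundary map ∂_1: C_1 → C_0 sends each edge [p,q] (with p < q) to q − p. For instance
  ∂BD = D − B.
As a 6×15 matrix over Z this has rank 5, with invariant factors (1,1,1,1,1).

The boundary map ∂_2: C_2 → C_1 acts by ∂[p,q,r] = [q,r] − [p,r] + [p,q]. For instance
  ∂AEF = EF − AF + AE,
  ∂AFG = FG − AG + AF.
The 15×10 boundary matrix has rank 10 and Smith normal form diag(1,1,1,1,1,1,1,1,1,2).

From H_k ≅ ker(∂_k) / im(∂_{k+1}) we obtain:

  H_0: rank C_0 − rank ∂_1 = 6 − 5 = 1, and the invariant factors of ∂_1 are all 1, so H_0 ≅ Z.
  H_1: rank ker ∂_1 − rank ∂_2 = (15 − 5) − 10 = 0, and ∂_2 has invariant factor 2 > 1, so H_1 ≅ Z/2.
  H_2: rank ker ∂_2 − rank ∂_3 = (10 − 10) − 0 = 0, and there is no ∂_3, so H_2 ≅ 0.

As a check, the Euler characteristic is 6 − 15 + 10 = 1, which agrees with 1 − 0 + 0 = 1.
(K is a triangulation of the real projective plane RP^2.)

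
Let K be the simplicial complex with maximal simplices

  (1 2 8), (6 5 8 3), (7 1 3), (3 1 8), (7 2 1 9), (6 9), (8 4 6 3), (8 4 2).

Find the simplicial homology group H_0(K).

H_0 ≅ Z.

Fix the vertex order 1 < 2 < 3 < 4 < 5 < 6 < 7 < 8 < 9 and write every simplex with vertices in increasing order. Then dim K = 3 and the simplices of K are:

  0-simplices (9): [1], [2], [3], [4], [5], [6], [7], [8], [9]
  1-simplices (21): [1,2], [1,3], [1,7], [1,8], [1,9], [2,4], [2,7], [2,8], [2,9], [3,4], [3,5], [3,6], [3,7], [3,8], [4,6], [4,8], [5,6], [5,8], [6,8], [6,9], [7,9]
  2-simplices (15): [1,2,7], [1,2,8], [1,2,9], [1,3,7], [1,3,8], [1,7,9], [2,4,8], [2,7,9], [3,4,6], [3,4,8], [3,5,6], [3,5,8], [3,6,8], [4,6,8], [5,6,8]
  3-simplices (3): [1,2,7,9], [3,4,6,8], [3,5,6,8]

Hence C_0 ≅ Z^9, C_1 ≅ Z^21, C_2 ≅ Z^15, C_3 ≅ Z^3.

The boundary map ∂_1: C_1 → C_0 maps an edge to its endpoints' difference, ∂[p,q] = q − p.
As a 9×21 matrix over Z this has rank 8, with invariant factors (1,1,1,1,1,1,1,1).

The boundary map ∂_2: C_2 → C_1 sends each 2-simplex [p,q,r] to [q,r] − [p,r] + [p,q]. For instance
  ∂[1,2,8] = [2,8] − [1,8] + [1,2],
  ∂[3,6,8] = [6,8] − [3,8] + [3,6].
The resulting 21×15 matrix has rank 12, and its Smith normal form has invariant factors (1,1,1,1,1,1,1,1,1,1,1,1).

Boundary ∂_3: C_3 → C_2 sends each 3-simplex σ to the alternating sum Σ_i (−1)^i (σ with its i-th vertex removed). For instance
  ∂[1,2,7,9] = [2,7,9] − [1,7,9] + [1,2,9] − [1,2,7],
  ∂[3,5,6,8] = [5,6,8] − [3,6,8] + [3,5,8] − [3,5,6].
As a 15×3 matrix over Z this has rank 3, with invariant factors (1,1,1).

Reading off H_k = ker ∂_k / im ∂_{k+1}:

  H_0: rank C_0 − rank ∂_1 = 9 − 8 = 1, and the invariant factors of ∂_1 are all 1, so H_0 = Z.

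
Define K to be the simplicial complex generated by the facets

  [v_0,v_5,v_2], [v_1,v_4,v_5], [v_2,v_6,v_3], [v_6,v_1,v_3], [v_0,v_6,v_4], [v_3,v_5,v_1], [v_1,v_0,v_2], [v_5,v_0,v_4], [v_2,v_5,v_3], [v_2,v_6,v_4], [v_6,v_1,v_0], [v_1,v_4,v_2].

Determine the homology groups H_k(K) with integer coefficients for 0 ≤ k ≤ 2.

H_0 = Z,  H_1 = Z/2,  H_2 = 0.

Order the vertices as v_0 < v_1 < v_2 < v_3 < v_4 < v_5 < v_6. Listing each simplex with vertices in this order, K has dimension 2 with simplices:

  0-simplices (7): [v_0], [v_1], [v_2], [v_3], [v_4], [v_5], [v_6]
  1-simplices (18): (18 of them)
  2-simplices (12): (12 of them)

so the chain groups are C_0 ≅ Z^7, C_1 ≅ Z^18, C_2 ≅ Z^12.

The boundary map ∂_1: C_1 → C_0 maps an edge to its endpoints' difference, ∂[p,q] = q − p.
This gives a 7×18 integer matrix of rank 6; reducing to Smith normal form yields diagonal entries (1,1,1,1,1,1).

The boundary map ∂_2: C_2 → C_1 maps a triangle to the signed sum of its edges. For instance
  ∂[v_2,v_3,v_6] = [v_3,v_6] − [v_2,v_6] + [v_2,v_3],
  ∂[v_2,v_3,v_5] = [v_3,v_5] − [v_2,v_5] + [v_2,v_3].
The 18×12 boundary matrix has rank 12 and Smith normal form diag(1,1,1,1,1,1,1,1,1,1,1,2).

Now H_k = ker ∂_k / im ∂_{k+1}, so:

  H_0: rank C_0 − rank ∂_1 = 7 − 6 = 1, and the invariant factors of ∂_1 are all 1, so H_0 ≅ Z.
  H_1: rank ker ∂_1 − rank ∂_2 = (18 − 6) − 12 = 0, and ∂_2 has invariant factor 2 > 1, so H_1 ≅ Z/2.
  H_2: rank ker ∂_2 − rank ∂_3 = (12 − 12) − 0 = 0, and there is no ∂_3, so H_2 ≅ 0.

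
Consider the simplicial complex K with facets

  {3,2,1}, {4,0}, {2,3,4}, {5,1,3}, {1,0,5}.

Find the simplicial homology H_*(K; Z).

We work with the vertex ordering 0 < 1 < 2 < 3 < 4 < 5. The simplices of K, each written with vertices in increasing order, are:

  0-simplices (6): [0], [1], [2], [3], [4], [5]
  1-simplices (10): [0,1], [0,4], [0,5], [1,2], [1,3], [1,5], [2,3], [2,4], [3,4], [3,5]
  2-simplices (4): [0,1,5], [1,2,3], [1,3,5], [2,3,4]

so the chain groups are C_0 ≅ Z^6, C_1 ≅ Z^10, C_2 ≅ Z^4.

Boundary ∂_1: C_1 → C_0 is given by ∂[p,q] = [q] − [p]. For instance
  ∂[1,2] = [2] − [1].
The 6×10 boundary matrix has rank 5 and Smith normal form diag(1,1,1,1,1).

Boundary ∂_2: C_2 → C_1 sends each 2-simplex [p,q,r] to [q,r] − [p,r] + [p,q]. For instance
  ∂[1,3,5] = [3,5] − [1,5] + [1,3],
  ∂[2,3,4] = [3,4] − [2,4] + [2,3].
As a 10×4 matrix over Z this has rank 4, with invariant factors (1,1,1,1).

Now H_k = ker ∂_k / im ∂_{k+1}, so:

  H_0: rank C_0 − rank ∂_1 = 6 − 5 = 1, and the invariant factors of ∂_1 are all 1, so H_0 = Z.
  H_1: rank ker ∂_1 − rank ∂_2 = (10 − 5) − 4 = 1, and the invariant factors of ∂_2 are all 1, so H_1 = Z.
  H_2: rank ker ∂_2 − rank ∂_3 = (4 − 4) − 0 = 0, and there is no ∂_3, so H_2 = 0.

H_0 ≅ Z,  H_1 ≅ Z,  H_2 = 0.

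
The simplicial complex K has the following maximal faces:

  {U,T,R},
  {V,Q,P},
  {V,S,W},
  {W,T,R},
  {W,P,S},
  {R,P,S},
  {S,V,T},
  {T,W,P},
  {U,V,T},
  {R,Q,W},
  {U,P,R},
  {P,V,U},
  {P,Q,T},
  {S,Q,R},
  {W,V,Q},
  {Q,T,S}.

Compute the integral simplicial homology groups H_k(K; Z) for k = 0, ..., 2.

We work with the vertex ordering P < Q < R < S < T < U < V < W. The simplices of K, each written with vertices in increasing order, are:

  0-simplices (8): P, Q, R, S, T, U, V, W
  1-simplices (24): PQ, PR, PS, PT, PU, PV, PW, QR, QS, QT, QV, QW, RS, RT, RU, RW, ST, SV, SW, TU, TV, TW, UV, VW
  2-simplices (16): PQT, PQV, PRS, PRU, PSW, PTW, PUV, QRS, QRW, QST, QVW, RTU, RTW, STV, SVW, TUV

Hence C_0 ≅ Z^8, C_1 ≅ Z^24, C_2 ≅ Z^16.

The boundary map ∂_1: C_1 → C_0 is given by ∂[p,q] = [q] − [p].
This gives a 8×24 integer matrix of rank 7; reducing to Smith normal form yields diagonal entries (1,1,1,1,1,1,1).

Boundary ∂_2: C_2 → C_1 sends each 2-simplex [p,q,r] to [q,r] − [p,r] + [p,q]. For instance
  ∂QVW = VW − QW + QV,
  ∂STV = TV − SV + ST.
The 24×16 boundary matrix has rank 15 and Smith normal form diag(1,1,1,1,1,1,1,1,1,1,1,1,1,1,1).

Now H_k = ker ∂_k / im ∂_{k+1}, so:

  H_0: rank C_0 − rank ∂_1 = 8 − 7 = 1, and the invariant factors of ∂_1 are all 1, so H_0 ≅ Z.
  H_1: rank ker ∂_1 − rank ∂_2 = (24 − 7) − 15 = 2, and the invariant factors of ∂_2 are all 1, so H_1 ≅ Z^2.
  H_2: rank ker ∂_2 − rank ∂_3 = (16 − 15) − 0 = 1, and there is no ∂_3, so H_2 ≅ Z.

H_0 ≅ Z,  H_1 ≅ Z^2,  H_2 ≅ Z.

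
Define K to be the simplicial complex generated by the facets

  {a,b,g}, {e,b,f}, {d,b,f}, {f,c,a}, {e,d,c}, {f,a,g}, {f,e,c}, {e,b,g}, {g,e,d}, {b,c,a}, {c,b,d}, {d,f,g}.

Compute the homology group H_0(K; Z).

H_0 = Z.

We work with the vertex ordering a < b < c < d < e < f < g. The simplices of K, each written with vertices in increasing order, are:

  0-simplices (7): a, b, c, d, e, f, g
  1-simplices (18): ab, ac, af, ag, bc, bd, be, bf, bg, cd, ce, cf, de, df, dg, ef, eg, fg
  2-simplices (12): abc, abg, acf, afg, bcd, bdf, bef, beg, cde, cef, deg, dfg

giving chain groups C_0 ≅ Z^7, C_1 ≅ Z^18, C_2 ≅ Z^12.

Boundary ∂_1: C_1 → C_0 sends each edge [p,q] (with p < q) to q − p.
The resulting 7×18 matrix has rank 6, and its Smith normal form has invariant factors (1,1,1,1,1,1).

∂_2: C_2 → C_1 maps a triangle to the signed sum of its edges. For instance
  ∂abg = bg − ag + ab,
  ∂bdf = df − bf + bd.
As a 18×12 matrix over Z this has rank 12, with invariant factors (1,1,1,1,1,1,1,1,1,1,1,2).

Now H_k = ker ∂_k / im ∂_{k+1}, so:

  H_0: rank C_0 − rank ∂_1 = 7 − 6 = 1, and the invariant factors of ∂_1 are all 1, so H_0 ≅ Z.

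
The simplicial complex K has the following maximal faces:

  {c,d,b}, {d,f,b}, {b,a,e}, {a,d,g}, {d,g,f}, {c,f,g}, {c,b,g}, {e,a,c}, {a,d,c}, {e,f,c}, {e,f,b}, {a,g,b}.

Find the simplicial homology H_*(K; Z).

H_0 ≅ Z,  H_1 ≅ Z/2,  H_2 = 0.

K has 7 vertices, 18 edges, 12 triangles.
rank ∂_0 = 0, rank ∂_1 = 6 ⇒ b_0 = 7 − 0 − 6 = 1; all invariant factors of ∂_1 are 1 so no torsion. So H_0 ≅ Z.
rank ∂_1 = 6, rank ∂_2 = 12 ⇒ b_1 = 18 − 6 − 12 = 0; ∂_2 has invariant factor(s) [2] giving torsion. So H_1 ≅ Z/2.
rank ∂_2 = 12, rank ∂_3 = 0 ⇒ b_2 = 12 − 12 − 0 = 0. So H_2 ≅ 0.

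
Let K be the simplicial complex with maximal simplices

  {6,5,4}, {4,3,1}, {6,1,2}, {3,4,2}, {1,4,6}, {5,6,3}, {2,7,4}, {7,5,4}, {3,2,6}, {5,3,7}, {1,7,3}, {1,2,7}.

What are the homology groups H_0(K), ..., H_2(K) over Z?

H_0 ≅ Z,  H_1 ≅ Z_2,  H_2 = 0.

Order the vertices as 1 < 2 < 3 < 4 < 5 < 6 < 7. Listing each simplex with vertices in this order, K has dimension 2 with simplices:

  0-simplices (7): [1], [2], [3], [4], [5], [6], [7]
  1-simplices (18): [1,2], [1,3], [1,4], [1,6], [1,7], [2,3], [2,4], [2,6], [2,7], [3,4], [3,5], [3,6], [3,7], [4,5], [4,6], [4,7], [5,6], [5,7]
  2-simplices (12): [1,2,6], [1,2,7], [1,3,4], [1,3,7], [1,4,6], [2,3,4], [2,3,6], [2,4,7], [3,5,6], [3,5,7], [4,5,6], [4,5,7]

Hence C_0 ≅ Z^7, C_1 ≅ Z^18, C_2 ≅ Z^12.

∂_1: C_1 → C_0 is given by ∂[p,q] = [q] − [p].
The 7×18 boundary matrix has rank 6 and Smith normal form diag(1,1,1,1,1,1).

The boundary map ∂_2: C_2 → C_1 acts by ∂[p,q,r] = [q,r] − [p,r] + [p,q]. For instance
  ∂[1,2,6] = [2,6] − [1,6] + [1,2],
  ∂[1,4,6] = [4,6] − [1,6] + [1,4].
This gives a 18×12 integer matrix of rank 12; reducing to Smith normal form yields diagonal entries (1,1,1,1,1,1,1,1,1,1,1,2).

Reading off H_k = ker ∂_k / im ∂_{k+1}:

  H_0: rank C_0 − rank ∂_1 = 7 − 6 = 1, and the invariant factors of ∂_1 are all 1, so H_0 ≅ Z.
  H_1: rank ker ∂_1 − rank ∂_2 = (18 − 6) − 12 = 0, and ∂_2 has invariant factor 2 > 1, so H_1 ≅ Z_2.
  H_2: rank ker ∂_2 − rank ∂_3 = (12 − 12) − 0 = 0, and there is no ∂_3, so H_2 ≅ 0.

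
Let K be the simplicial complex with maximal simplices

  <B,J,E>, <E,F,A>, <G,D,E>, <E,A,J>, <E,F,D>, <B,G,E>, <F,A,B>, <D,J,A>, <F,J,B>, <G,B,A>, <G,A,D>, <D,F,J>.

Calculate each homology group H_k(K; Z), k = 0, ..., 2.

H_0 ≅ Z,  H_1 ≅ Z/2,  H_2 = 0.

K has 7 vertices, 18 edges, 12 triangles.
rank ∂_0 = 0, rank ∂_1 = 6 ⇒ b_0 = 7 − 0 − 6 = 1; all invariant factors of ∂_1 are 1 so no torsion. So H_0 = Z.
rank ∂_1 = 6, rank ∂_2 = 12 ⇒ b_1 = 18 − 6 − 12 = 0; ∂_2 has invariant factor(s) [2] giving torsion. So H_1 = Z/2.
rank ∂_2 = 12, rank ∂_3 = 0 ⇒ b_2 = 12 − 12 − 0 = 0. So H_2 = 0.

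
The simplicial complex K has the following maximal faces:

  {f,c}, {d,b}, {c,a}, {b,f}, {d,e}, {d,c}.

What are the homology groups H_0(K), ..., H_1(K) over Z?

Order the vertices as a < b < c < d < e < f. Listing each simplex with vertices in this order, K has dimension 1 with simplices:

  0-simplices (6): a, b, c, d, e, f
  1-simplices (6): ac, bd, bf, cd, cf, de

Hence C_0 ≅ Z^6, C_1 ≅ Z^6.

∂_1: C_1 → C_0 is given by ∂[p,q] = [q] − [p]. For instance
  ∂ac = c − a.
The resulting 6×6 matrix has rank 5, and its Smith normal form has invariant factors (1,1,1,1,1).

Now H_k = ker ∂_k / im ∂_{k+1}, so:

  H_0: rank C_0 − rank ∂_1 = 6 − 5 = 1, and the invariant factors of ∂_1 are all 1, so H_0 ≅ Z.
  H_1: rank ker ∂_1 − rank ∂_2 = (6 − 5) − 0 = 1, and there is no ∂_2, so H_1 ≅ Z.

H_0 ≅ Z,  H_1 ≅ Z.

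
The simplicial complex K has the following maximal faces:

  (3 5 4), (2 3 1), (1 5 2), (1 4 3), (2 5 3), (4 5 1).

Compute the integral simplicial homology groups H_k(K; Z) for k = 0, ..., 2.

H_0 ≅ Z,  H_1 = 0,  H_2 ≅ Z.

Order the vertices as 1 < 2 < 3 < 4 < 5. Listing each simplex with vertices in this order, K has dimension 2 with simplices:

  0-simplices (5): [1], [2], [3], [4], [5]
  1-simplices (9): [1,2], [1,3], [1,4], [1,5], [2,3], [2,5], [3,4], [3,5], [4,5]
  2-simplices (6): [1,2,3], [1,2,5], [1,3,4], [1,4,5], [2,3,5], [3,4,5]

so the chain groups are C_0 ≅ Z^5, C_1 ≅ Z^9, C_2 ≅ Z^6.

∂_1: C_1 → C_0 sends each edge [p,q] (with p < q) to q − p.
The 5×9 boundary matrix has rank 4 and Smith normal form diag(1,1,1,1).

The boundary map ∂_2: C_2 → C_1 sends each 2-simplex [p,q,r] to [q,r] − [p,r] + [p,q]. For instance
  ∂[1,2,5] = [2,5] − [1,5] + [1,2],
  ∂[1,3,4] = [3,4] − [1,4] + [1,3].
The resulting 9×6 matrix has rank 5, and its Smith normal form has invariant factors (1,1,1,1,1).

Now H_k = ker ∂_k / im ∂_{k+1}, so:

  H_0: rank C_0 − rank ∂_1 = 5 − 4 = 1, and the invariant factors of ∂_1 are all 1, so H_0 = Z.
  H_1: rank ker ∂_1 − rank ∂_2 = (9 − 4) − 5 = 0, and the invariant factors of ∂_2 are all 1, so H_1 = 0.
  H_2: rank ker ∂_2 − rank ∂_3 = (6 − 5) − 0 = 1, and there is no ∂_3, so H_2 = Z.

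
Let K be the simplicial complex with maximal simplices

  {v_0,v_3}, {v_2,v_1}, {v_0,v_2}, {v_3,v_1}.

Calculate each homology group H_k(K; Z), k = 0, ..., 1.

H_0 ≅ Z,  H_1 ≅ Z.

Fix the vertex order v_0 < v_1 < v_2 < v_3 and write every simplex with vertices in increasing order. Then dim K = 1 and the simplices of K are:

  0-simplices (4): [v_0], [v_1], [v_2], [v_3]
  1-simplices (4): [v_0,v_2], [v_0,v_3], [v_1,v_2], [v_1,v_3]

Hence C_0 ≅ Z^4, C_1 ≅ Z^4.

Boundary ∂_1: C_1 → C_0 maps an edge to its endpoints' difference, ∂[p,q] = q − p.
The 4×4 boundary matrix has rank 3 and Smith normal form diag(1,1,1).

Computing H_k = (kernel of ∂_k) / (image of ∂_{k+1}):

  H_0: rank C_0 − rank ∂_1 = 4 − 3 = 1, and the invariant factors of ∂_1 are all 1, so H_0 ≅ Z.
  H_1: rank ker ∂_1 − rank ∂_2 = (4 − 3) − 0 = 1, and there is no ∂_2, so H_1 ≅ Z.

As a check, the Euler characteristic is 4 − 4 = 0, which agrees with 1 − 1 = 0.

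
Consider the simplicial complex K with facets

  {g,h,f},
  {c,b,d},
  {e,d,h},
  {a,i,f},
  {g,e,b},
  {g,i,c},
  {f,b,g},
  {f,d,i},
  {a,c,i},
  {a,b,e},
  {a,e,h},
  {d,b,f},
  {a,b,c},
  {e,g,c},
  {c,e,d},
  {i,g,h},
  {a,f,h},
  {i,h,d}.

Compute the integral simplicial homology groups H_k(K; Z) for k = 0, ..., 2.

Fix the vertex order a < b < c < d < e < f < g < h < i and write every simplex with vertices in increasing order. Then dim K = 2 and the simplices of K are:

  0-simplices (9): a, b, c, d, e, f, g, h, i
  1-simplices (27): ab, ac, ae, af, ah, ai, bc, bd, be, bf, bg, cd, ce, cg, ci, de, df, dh, di, eg, eh, fg, fh, fi, gh, gi, hi
  2-simplices (18): abc, abe, aci, aeh, afh, afi, bcd, bdf, beg, bfg, cde, ceg, cgi, deh, dfi, dhi, fgh, ghi

so the chain groups are C_0 ≅ Z^9, C_1 ≅ Z^27, C_2 ≅ Z^18.

∂_1: C_1 → C_0 maps an edge to its endpoints' difference, ∂[p,q] = q − p. For instance
  ∂cd = d − c.
This gives a 9×27 integer matrix of rank 8; reducing to Smith normal form yields diagonal entries (1,1,1,1,1,1,1,1).

∂_2: C_2 → C_1 maps a triangle to the signed sum of its edges. For instance
  ∂beg = eg − bg + be,
  ∂afh = fh − ah + af.
This gives a 27×18 integer matrix of rank 18; reducing to Smith normal form yields diagonal entries (1,1,1,1,1,1,1,1,1,1,1,1,1,1,1,1,1,2).

Computing H_k = (kernel of ∂_k) / (image of ∂_{k+1}):

  H_0: rank C_0 − rank ∂_1 = 9 − 8 = 1, and the invariant factors of ∂_1 are all 1, so H_0 ≅ Z.
  H_1: rank ker ∂_1 − rank ∂_2 = (27 − 8) − 18 = 1, and ∂_2 has invariant factor 2 > 1, so H_1 ≅ Z ⊕ Z/2.
  H_2: rank ker ∂_2 − rank ∂_3 = (18 − 18) − 0 = 0, and there is no ∂_3, so H_2 ≅ 0.

(K is a triangulation of the Klein bottle.)

H_0 = Z,  H_1 = Z ⊕ Z/2,  H_2 = 0.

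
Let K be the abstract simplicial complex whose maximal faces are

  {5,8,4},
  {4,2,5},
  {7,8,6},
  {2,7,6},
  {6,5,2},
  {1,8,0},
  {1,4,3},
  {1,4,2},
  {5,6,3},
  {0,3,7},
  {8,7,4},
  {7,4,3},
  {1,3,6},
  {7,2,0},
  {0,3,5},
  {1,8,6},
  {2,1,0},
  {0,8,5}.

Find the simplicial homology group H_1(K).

H_1 ≅ Z^2.

Fix the vertex order 0 < 1 < 2 < 3 < 4 < 5 < 6 < 7 < 8 and write every simplex with vertices in increasing order. Then dim K = 2 and the simplices of K are:

  0-simplices (9): [0], [1], [2], [3], [4], [5], [6], [7], [8]
  1-simplices (27): (27 of them)
  2-simplices (18): [0,1,2], [0,1,8], [0,2,7], [0,3,5], [0,3,7], [0,5,8], [1,2,4], [1,3,4], [1,3,6], [1,6,8], [2,4,5], [2,5,6], [2,6,7], [3,4,7], [3,5,6], [4,5,8], [4,7,8], [6,7,8]

so the chain groups are C_0 ≅ Z^9, C_1 ≅ Z^27, C_2 ≅ Z^18.

The boundary map ∂_1: C_1 → C_0 sends each edge [p,q] (with p < q) to q − p. For instance
  ∂[1,3] = [3] − [1].
This gives a 9×27 integer matrix of rank 8; reducing to Smith normal form yields diagonal entries (1,1,1,1,1,1,1,1).

∂_2: C_2 → C_1 maps a triangle to the signed sum of its edges. For instance
  ∂[2,4,5] = [4,5] − [2,5] + [2,4],
  ∂[0,1,8] = [1,8] − [0,8] + [0,1].
As a 27×18 matrix over Z this has rank 17, with invariant factors (1,1,1,1,1,1,1,1,1,1,1,1,1,1,1,1,1).

Now H_k = ker ∂_k / im ∂_{k+1}, so:

  H_1: rank ker ∂_1 − rank ∂_2 = (27 − 8) − 17 = 2, and the invariant factors of ∂_2 are all 1, so H_1 ≅ Z^2.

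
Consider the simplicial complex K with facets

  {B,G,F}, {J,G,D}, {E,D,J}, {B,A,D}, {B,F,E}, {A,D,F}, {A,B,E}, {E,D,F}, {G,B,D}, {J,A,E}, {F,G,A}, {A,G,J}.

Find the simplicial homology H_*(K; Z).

K has 7 vertices, 18 edges, 12 triangles.
rank ∂_0 = 0, rank ∂_1 = 6 ⇒ b_0 = 7 − 0 − 6 = 1; all invariant factors of ∂_1 are 1 so no torsion. So H_0 = Z.
rank ∂_1 = 6, rank ∂_2 = 12 ⇒ b_1 = 18 − 6 − 12 = 0; ∂_2 has invariant factor(s) [2] giving torsion. So H_1 = Z/2.
rank ∂_2 = 12, rank ∂_3 = 0 ⇒ b_2 = 12 − 12 − 0 = 0. So H_2 = 0.

H_0 = Z,  H_1 = Z/2,  H_2 = 0.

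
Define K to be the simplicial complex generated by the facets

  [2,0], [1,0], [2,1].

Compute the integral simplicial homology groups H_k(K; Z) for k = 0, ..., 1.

Fix the vertex order 0 < 1 < 2 and write every simplex with vertices in increasing order. Then dim K = 1 and the simplices of K are:

  0-simplices (3): [0], [1], [2]
  1-simplices (3): [0,1], [0,2], [1,2]

giving chain groups C_0 ≅ Z^3, C_1 ≅ Z^3.

Boundary ∂_1: C_1 → C_0 maps an edge to its endpoints' difference, ∂[p,q] = q − p. For instance
  ∂[1,2] = [2] − [1].
The 3×3 boundary matrix has rank 2 and Smith normal form diag(1,1).

From H_k ≅ ker(∂_k) / im(∂_{k+1}) we obtain:

  H_0: rank C_0 − rank ∂_1 = 3 − 2 = 1, and the invariant factors of ∂_1 are all 1, so H_0 ≅ Z.
  H_1: rank ker ∂_1 − rank ∂_2 = (3 − 2) − 0 = 1, and there is no ∂_2, so H_1 ≅ Z.

As a check, the Euler characteristic is 3 − 3 = 0, which agrees with 1 − 1 = 0.

H_0 ≅ Z,  H_1 ≅ Z.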